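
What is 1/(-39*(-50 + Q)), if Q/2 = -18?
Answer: 1/3354 ≈ 0.00029815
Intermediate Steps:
Q = -36 (Q = 2*(-18) = -36)
1/(-39*(-50 + Q)) = 1/(-39*(-50 - 36)) = 1/(-39*(-86)) = 1/3354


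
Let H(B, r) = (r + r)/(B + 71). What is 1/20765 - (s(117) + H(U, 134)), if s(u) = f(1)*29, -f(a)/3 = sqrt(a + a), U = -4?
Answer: -83059/20765 + 87*sqrt(2) ≈ 119.04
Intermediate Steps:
f(a) = -3*sqrt(2)*sqrt(a) (f(a) = -3*sqrt(a + a) = -3*sqrt(2)*sqrt(a))
H(B, r) = 2*r/(71 + B) (H(B, r) = (2*r)/(71 + B) = 2*r/(71 + B))
s(u) = -87*sqrt(2) (s(u) = -3*sqrt(2)*sqrt(1)*29 = -3*sqrt(2)*1*29 = -3*sqrt(2)*29 = -87*sqrt(2))
1/20765 - (s(117) + H(U, 134)) = 1/20765 - (-87*sqrt(2) + 2*134/(71 - 4)) = 1/20765 - (-87*sqrt(2) + 2*134/67) = 1/20765 - (-87*sqrt(2) + 2*134*(1/67)) = 1/20765 - (-87*sqrt(2) + 4) = 1/20765 - (4 - 87*sqrt(2)) = 1/20765 + (-4 + 87*sqrt(2)) = -83059/20765 + 87*sqrt(2)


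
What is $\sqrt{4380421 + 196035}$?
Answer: $2 \sqrt{1144114} \approx 2139.3$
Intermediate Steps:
$\sqrt{4380421 + 196035} = \sqrt{4576456} = 2 \sqrt{1144114}$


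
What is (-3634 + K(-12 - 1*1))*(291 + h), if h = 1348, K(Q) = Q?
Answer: -5977433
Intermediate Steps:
(-3634 + K(-12 - 1*1))*(291 + h) = (-3634 + (-12 - 1*1))*(291 + 1348) = (-3634 + (-12 - 1))*1639 = (-3634 - 13)*1639 = -3647*1639 = -5977433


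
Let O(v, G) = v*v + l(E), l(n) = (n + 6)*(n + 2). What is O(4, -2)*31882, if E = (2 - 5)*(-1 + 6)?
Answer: 4240306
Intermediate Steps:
E = -15 (E = -3*5 = -15)
l(n) = (2 + n)*(6 + n) (l(n) = (6 + n)*(2 + n) = (2 + n)*(6 + n))
O(v, G) = 117 + v**2 (O(v, G) = v*v + (12 + (-15)**2 + 8*(-15)) = v**2 + (12 + 225 - 120) = v**2 + 117 = 117 + v**2)
O(4, -2)*31882 = (117 + 4**2)*31882 = (117 + 16)*31882 = 133*31882 = 4240306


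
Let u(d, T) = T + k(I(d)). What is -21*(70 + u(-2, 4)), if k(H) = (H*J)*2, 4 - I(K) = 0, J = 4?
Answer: -2226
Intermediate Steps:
I(K) = 4 (I(K) = 4 - 1*0 = 4 + 0 = 4)
k(H) = 8*H (k(H) = (H*4)*2 = (4*H)*2 = 8*H)
u(d, T) = 32 + T (u(d, T) = T + 8*4 = T + 32 = 32 + T)
-21*(70 + u(-2, 4)) = -21*(70 + (32 + 4)) = -21*(70 + 36) = -21*106 = -2226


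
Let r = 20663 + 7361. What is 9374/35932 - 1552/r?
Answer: 12933157/62934898 ≈ 0.20550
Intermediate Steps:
r = 28024
9374/35932 - 1552/r = 9374/35932 - 1552/28024 = 9374*(1/35932) - 1552*1/28024 = 4687/17966 - 194/3503 = 12933157/62934898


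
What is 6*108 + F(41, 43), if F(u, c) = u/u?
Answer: 649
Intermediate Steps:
F(u, c) = 1
6*108 + F(41, 43) = 6*108 + 1 = 648 + 1 = 649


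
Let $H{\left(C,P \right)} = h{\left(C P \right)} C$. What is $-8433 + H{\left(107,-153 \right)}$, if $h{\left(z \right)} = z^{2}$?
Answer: $28677023154$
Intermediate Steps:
$H{\left(C,P \right)} = C^{3} P^{2}$ ($H{\left(C,P \right)} = \left(C P\right)^{2} C = C^{2} P^{2} C = C^{3} P^{2}$)
$-8433 + H{\left(107,-153 \right)} = -8433 + 107^{3} \left(-153\right)^{2} = -8433 + 1225043 \cdot 23409 = -8433 + 28677031587 = 28677023154$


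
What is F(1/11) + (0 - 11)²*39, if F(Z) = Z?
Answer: 51910/11 ≈ 4719.1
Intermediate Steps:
F(1/11) + (0 - 11)²*39 = 1/11 + (0 - 11)²*39 = 1/11 + (-11)²*39 = 1/11 + 121*39 = 1/11 + 4719 = 51910/11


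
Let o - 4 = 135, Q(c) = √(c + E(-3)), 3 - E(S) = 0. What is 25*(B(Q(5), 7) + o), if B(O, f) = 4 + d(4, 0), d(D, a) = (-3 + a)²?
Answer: 3800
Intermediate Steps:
E(S) = 3 (E(S) = 3 - 1*0 = 3 + 0 = 3)
Q(c) = √(3 + c) (Q(c) = √(c + 3) = √(3 + c))
o = 139 (o = 4 + 135 = 139)
B(O, f) = 13 (B(O, f) = 4 + (-3 + 0)² = 4 + (-3)² = 4 + 9 = 13)
25*(B(Q(5), 7) + o) = 25*(13 + 139) = 25*152 = 3800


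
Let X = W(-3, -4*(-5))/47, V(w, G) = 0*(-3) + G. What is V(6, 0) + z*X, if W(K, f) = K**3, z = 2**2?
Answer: -108/47 ≈ -2.2979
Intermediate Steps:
V(w, G) = G (V(w, G) = 0 + G = G)
z = 4
X = -27/47 (X = (-3)**3/47 = -27*1/47 = -27/47 ≈ -0.57447)
V(6, 0) + z*X = 0 + 4*(-27/47) = 0 - 108/47 = -108/47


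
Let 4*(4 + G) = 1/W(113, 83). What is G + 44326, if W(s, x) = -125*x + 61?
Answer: 1828548431/41256 ≈ 44322.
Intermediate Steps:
W(s, x) = 61 - 125*x
G = -165025/41256 (G = -4 + 1/(4*(61 - 125*83)) = -4 + 1/(4*(61 - 10375)) = -4 + (1/4)/(-10314) = -4 + (1/4)*(-1/10314) = -4 - 1/41256 = -165025/41256 ≈ -4.0000)
G + 44326 = -165025/41256 + 44326 = 1828548431/41256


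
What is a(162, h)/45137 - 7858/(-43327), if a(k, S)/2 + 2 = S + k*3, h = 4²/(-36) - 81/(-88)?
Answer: 157080658751/774437716404 ≈ 0.20283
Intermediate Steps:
h = 377/792 (h = 16*(-1/36) - 81*(-1/88) = -4/9 + 81/88 = 377/792 ≈ 0.47601)
a(k, S) = -4 + 2*S + 6*k (a(k, S) = -4 + 2*(S + k*3) = -4 + 2*(S + 3*k) = -4 + (2*S + 6*k) = -4 + 2*S + 6*k)
a(162, h)/45137 - 7858/(-43327) = (-4 + 2*(377/792) + 6*162)/45137 - 7858/(-43327) = (-4 + 377/396 + 972)*(1/45137) - 7858*(-1/43327) = (383705/396)*(1/45137) + 7858/43327 = 383705/17874252 + 7858/43327 = 157080658751/774437716404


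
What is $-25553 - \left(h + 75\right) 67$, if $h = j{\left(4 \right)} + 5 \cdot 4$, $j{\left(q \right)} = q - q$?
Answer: $-31918$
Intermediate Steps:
$j{\left(q \right)} = 0$
$h = 20$ ($h = 0 + 5 \cdot 4 = 0 + 20 = 20$)
$-25553 - \left(h + 75\right) 67 = -25553 - \left(20 + 75\right) 67 = -25553 - 95 \cdot 67 = -25553 - 6365 = -31918$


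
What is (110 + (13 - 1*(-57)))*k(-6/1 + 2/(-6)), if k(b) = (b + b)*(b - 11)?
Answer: 39520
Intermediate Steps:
k(b) = 2*b*(-11 + b) (k(b) = (2*b)*(-11 + b) = 2*b*(-11 + b))
(110 + (13 - 1*(-57)))*k(-6/1 + 2/(-6)) = (110 + (13 - 1*(-57)))*(2*(-6/1 + 2/(-6))*(-11 + (-6/1 + 2/(-6)))) = (110 + (13 + 57))*(2*(-6*1 + 2*(-1/6))*(-11 + (-6*1 + 2*(-1/6)))) = (110 + 70)*(2*(-6 - 1/3)*(-11 + (-6 - 1/3))) = 180*(2*(-19/3)*(-11 - 19/3)) = 180*(2*(-19/3)*(-52/3)) = 180*(1976/9) = 39520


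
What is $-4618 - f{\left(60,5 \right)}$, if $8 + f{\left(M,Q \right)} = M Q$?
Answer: $-4910$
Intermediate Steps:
$f{\left(M,Q \right)} = -8 + M Q$
$-4618 - f{\left(60,5 \right)} = -4618 - \left(-8 + 60 \cdot 5\right) = -4618 - \left(-8 + 300\right) = -4618 - 292 = -4910$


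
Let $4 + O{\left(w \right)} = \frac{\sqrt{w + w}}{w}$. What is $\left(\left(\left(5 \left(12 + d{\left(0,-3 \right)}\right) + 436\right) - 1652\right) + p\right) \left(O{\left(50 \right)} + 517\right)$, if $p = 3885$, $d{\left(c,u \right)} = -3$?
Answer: $\frac{6964124}{5} \approx 1.3928 \cdot 10^{6}$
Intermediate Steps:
$O{\left(w \right)} = -4 + \frac{\sqrt{2}}{\sqrt{w}}$ ($O{\left(w \right)} = -4 + \frac{\sqrt{w + w}}{w} = -4 + \frac{\sqrt{2 w}}{w} = -4 + \frac{\sqrt{2} \sqrt{w}}{w} = -4 + \frac{\sqrt{2}}{\sqrt{w}}$)
$\left(\left(\left(5 \left(12 + d{\left(0,-3 \right)}\right) + 436\right) - 1652\right) + p\right) \left(O{\left(50 \right)} + 517\right) = \left(\left(\left(5 \left(12 - 3\right) + 436\right) - 1652\right) + 3885\right) \left(\left(-4 + \frac{\sqrt{2}}{5 \sqrt{2}}\right) + 517\right) = \left(\left(\left(5 \cdot 9 + 436\right) - 1652\right) + 3885\right) \left(\left(-4 + \sqrt{2} \frac{\sqrt{2}}{10}\right) + 517\right) = \left(\left(\left(45 + 436\right) - 1652\right) + 3885\right) \left(\left(-4 + \frac{1}{5}\right) + 517\right) = \left(\left(481 - 1652\right) + 3885\right) \left(- \frac{19}{5} + 517\right) = \left(-1171 + 3885\right) \frac{2566}{5} = 2714 \cdot \frac{2566}{5} = \frac{6964124}{5}$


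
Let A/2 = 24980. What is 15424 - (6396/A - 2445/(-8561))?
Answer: 1649196124271/106926890 ≈ 15424.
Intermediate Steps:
A = 49960 (A = 2*24980 = 49960)
15424 - (6396/A - 2445/(-8561)) = 15424 - (6396/49960 - 2445/(-8561)) = 15424 - (6396*(1/49960) - 2445*(-1/8561)) = 15424 - (1599/12490 + 2445/8561) = 15424 - 1*44227089/106926890 = 15424 - 44227089/106926890 = 1649196124271/106926890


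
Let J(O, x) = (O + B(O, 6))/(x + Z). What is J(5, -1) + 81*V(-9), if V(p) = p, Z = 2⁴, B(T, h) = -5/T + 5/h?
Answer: -65581/90 ≈ -728.68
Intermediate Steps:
Z = 16
J(O, x) = (⅚ + O - 5/O)/(16 + x) (J(O, x) = (O + (-5/O + 5/6))/(x + 16) = (O + (-5/O + 5*(⅙)))/(16 + x) = (O + (-5/O + ⅚))/(16 + x) = (O + (⅚ - 5/O))/(16 + x) = (⅚ + O - 5/O)/(16 + x))
J(5, -1) + 81*V(-9) = (-5 + 5² + (⅚)*5)/(5*(16 - 1)) + 81*(-9) = (⅕)*(-5 + 25 + 25/6)/15 - 729 = (⅕)*(1/15)*(145/6) - 729 = 29/90 - 729 = -65581/90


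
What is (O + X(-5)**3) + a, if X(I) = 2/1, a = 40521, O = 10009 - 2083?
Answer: 48455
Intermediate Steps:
O = 7926
X(I) = 2 (X(I) = 2*1 = 2)
(O + X(-5)**3) + a = (7926 + 2**3) + 40521 = (7926 + 8) + 40521 = 7934 + 40521 = 48455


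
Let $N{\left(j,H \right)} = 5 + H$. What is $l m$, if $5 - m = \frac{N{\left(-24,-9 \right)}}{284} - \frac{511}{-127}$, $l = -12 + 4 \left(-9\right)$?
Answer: $- \frac{428688}{9017} \approx -47.542$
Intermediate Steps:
$l = -48$ ($l = -12 - 36 = -48$)
$m = \frac{8931}{9017}$ ($m = 5 - \left(\frac{5 - 9}{284} - \frac{511}{-127}\right) = 5 - \left(\left(-4\right) \frac{1}{284} - - \frac{511}{127}\right) = 5 - \left(- \frac{1}{71} + \frac{511}{127}\right) = 5 - \frac{36154}{9017} = \frac{8931}{9017} \approx 0.99046$)
$l m = \left(-48\right) \frac{8931}{9017} = - \frac{428688}{9017}$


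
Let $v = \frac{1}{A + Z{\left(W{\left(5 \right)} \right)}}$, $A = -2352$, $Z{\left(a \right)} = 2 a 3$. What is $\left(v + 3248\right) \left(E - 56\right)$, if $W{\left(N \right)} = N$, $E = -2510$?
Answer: $- \frac{9676199965}{1161} \approx -8.3344 \cdot 10^{6}$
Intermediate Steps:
$Z{\left(a \right)} = 6 a$
$v = - \frac{1}{2322}$ ($v = \frac{1}{-2352 + 6 \cdot 5} = \frac{1}{-2352 + 30} = \frac{1}{-2322} = - \frac{1}{2322} \approx -0.00043066$)
$\left(v + 3248\right) \left(E - 56\right) = \left(- \frac{1}{2322} + 3248\right) \left(-2510 - 56\right) = \frac{7541855}{2322} \left(-2566\right) = - \frac{9676199965}{1161}$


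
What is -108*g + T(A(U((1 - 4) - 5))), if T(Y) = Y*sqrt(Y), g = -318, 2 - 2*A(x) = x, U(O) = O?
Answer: 34344 + 5*sqrt(5) ≈ 34355.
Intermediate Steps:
A(x) = 1 - x/2
T(Y) = Y**(3/2)
-108*g + T(A(U((1 - 4) - 5))) = -108*(-318) + (1 - ((1 - 4) - 5)/2)**(3/2) = 34344 + (1 - (-3 - 5)/2)**(3/2) = 34344 + (1 - 1/2*(-8))**(3/2) = 34344 + (1 + 4)**(3/2) = 34344 + 5**(3/2) = 34344 + 5*sqrt(5)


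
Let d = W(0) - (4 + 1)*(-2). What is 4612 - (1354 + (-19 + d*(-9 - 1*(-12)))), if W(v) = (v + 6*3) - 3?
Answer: 3202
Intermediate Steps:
W(v) = 15 + v (W(v) = (v + 18) - 3 = (18 + v) - 3 = 15 + v)
d = 25 (d = (15 + 0) - (4 + 1)*(-2) = 15 - 5*(-2) = 15 - 1*(-10) = 15 + 10 = 25)
4612 - (1354 + (-19 + d*(-9 - 1*(-12)))) = 4612 - (1354 + (-19 + 25*(-9 - 1*(-12)))) = 4612 - (1354 + (-19 + 25*(-9 + 12))) = 4612 - (1354 + (-19 + 25*3)) = 4612 - (1354 + (-19 + 75)) = 4612 - (1354 + 56) = 4612 - 1*1410 = 4612 - 1410 = 3202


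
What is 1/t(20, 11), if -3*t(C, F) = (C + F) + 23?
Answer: -1/18 ≈ -0.055556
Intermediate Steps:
t(C, F) = -23/3 - C/3 - F/3 (t(C, F) = -((C + F) + 23)/3 = -(23 + C + F)/3 = -23/3 - C/3 - F/3)
1/t(20, 11) = 1/(-23/3 - ⅓*20 - ⅓*11) = 1/(-23/3 - 20/3 - 11/3) = 1/(-18) = -1/18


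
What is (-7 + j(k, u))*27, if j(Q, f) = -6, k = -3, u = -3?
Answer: -351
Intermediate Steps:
(-7 + j(k, u))*27 = (-7 - 6)*27 = -13*27 = -351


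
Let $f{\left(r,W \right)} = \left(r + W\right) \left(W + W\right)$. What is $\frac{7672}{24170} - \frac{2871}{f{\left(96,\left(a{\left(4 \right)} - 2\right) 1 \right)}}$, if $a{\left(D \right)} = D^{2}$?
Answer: $- \frac{416021}{676760} \approx -0.61472$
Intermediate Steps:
$f{\left(r,W \right)} = 2 W \left(W + r\right)$ ($f{\left(r,W \right)} = \left(W + r\right) 2 W = 2 W \left(W + r\right)$)
$\frac{7672}{24170} - \frac{2871}{f{\left(96,\left(a{\left(4 \right)} - 2\right) 1 \right)}} = \frac{7672}{24170} - \frac{2871}{2 \left(4^{2} - 2\right) 1 \left(\left(4^{2} - 2\right) 1 + 96\right)} = 7672 \cdot \frac{1}{24170} - \frac{2871}{2 \left(16 - 2\right) 1 \left(\left(16 - 2\right) 1 + 96\right)} = \frac{3836}{12085} - \frac{2871}{2 \cdot 14 \cdot 1 \left(14 \cdot 1 + 96\right)} = \frac{3836}{12085} - \frac{2871}{2 \cdot 14 \left(14 + 96\right)} = \frac{3836}{12085} - \frac{2871}{2 \cdot 14 \cdot 110} = \frac{3836}{12085} - \frac{2871}{3080} = \frac{3836}{12085} - \frac{261}{280} = - \frac{416021}{676760}$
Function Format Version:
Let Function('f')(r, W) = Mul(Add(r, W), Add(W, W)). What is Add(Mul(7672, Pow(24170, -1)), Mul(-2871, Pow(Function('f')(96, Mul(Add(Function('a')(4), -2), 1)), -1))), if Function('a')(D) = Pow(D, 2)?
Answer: Rational(-416021, 676760) ≈ -0.61472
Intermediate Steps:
Function('f')(r, W) = Mul(2, W, Add(W, r)) (Function('f')(r, W) = Mul(Add(W, r), Mul(2, W)) = Mul(2, W, Add(W, r)))
Add(Mul(7672, Pow(24170, -1)), Mul(-2871, Pow(Function('f')(96, Mul(Add(Function('a')(4), -2), 1)), -1))) = Add(Mul(7672, Pow(24170, -1)), Mul(-2871, Pow(Mul(2, Mul(Add(Pow(4, 2), -2), 1), Add(Mul(Add(Pow(4, 2), -2), 1), 96)), -1))) = Add(Mul(7672, Rational(1, 24170)), Mul(-2871, Pow(Mul(2, Mul(Add(16, -2), 1), Add(Mul(Add(16, -2), 1), 96)), -1))) = Add(Rational(3836, 12085), Mul(-2871, Pow(Mul(2, Mul(14, 1), Add(Mul(14, 1), 96)), -1))) = Add(Rational(3836, 12085), Mul(-2871, Pow(Mul(2, 14, Add(14, 96)), -1))) = Add(Rational(3836, 12085), Mul(-2871, Pow(Mul(2, 14, 110), -1))) = Add(Rational(3836, 12085), Mul(-2871, Pow(3080, -1))) = Add(Rational(3836, 12085), Mul(-2871, Rational(1, 3080))) = Add(Rational(3836, 12085), Rational(-261, 280)) = Rational(-416021, 676760)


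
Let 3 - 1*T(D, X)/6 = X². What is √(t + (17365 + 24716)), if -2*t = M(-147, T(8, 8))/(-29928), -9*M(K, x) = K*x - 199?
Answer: √84805287983961/44892 ≈ 205.14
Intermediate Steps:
T(D, X) = 18 - 6*X²
M(K, x) = 199/9 - K*x/9 (M(K, x) = -(K*x - 199)/9 = -(-199 + K*x)/9 = 199/9 - K*x/9)
t = -53603/538704 (t = -(199/9 - ⅑*(-147)*(18 - 6*8²))/(2*(-29928)) = -(199/9 - ⅑*(-147)*(18 - 6*64))*(-1)/(2*29928) = -(199/9 - ⅑*(-147)*(18 - 384))*(-1)/(2*29928) = -(199/9 - ⅑*(-147)*(-366))*(-1)/(2*29928) = -(199/9 - 5978)*(-1)/(2*29928) = -(-53603)*(-1)/(18*29928) = -½*53603/269352 = -53603/538704 ≈ -0.099504)
√(t + (17365 + 24716)) = √(-53603/538704 + (17365 + 24716)) = √(-53603/538704 + 42081) = √(22669149421/538704) = √84805287983961/44892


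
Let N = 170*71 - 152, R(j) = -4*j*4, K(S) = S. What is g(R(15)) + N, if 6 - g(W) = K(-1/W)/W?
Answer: 686822401/57600 ≈ 11924.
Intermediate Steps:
R(j) = -16*j
g(W) = 6 + W⁻² (g(W) = 6 - (-1/W)/W = 6 - (-1)/W² = 6 + W⁻²)
N = 11918 (N = 12070 - 152 = 11918)
g(R(15)) + N = (6 + (-16*15)⁻²) + 11918 = (6 + (-240)⁻²) + 11918 = (6 + 1/57600) + 11918 = 345601/57600 + 11918 = 686822401/57600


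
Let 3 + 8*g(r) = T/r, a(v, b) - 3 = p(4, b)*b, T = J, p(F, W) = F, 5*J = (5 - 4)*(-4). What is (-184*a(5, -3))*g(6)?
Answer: -3243/5 ≈ -648.60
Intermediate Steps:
J = -⅘ (J = ((5 - 4)*(-4))/5 = (1*(-4))/5 = (⅕)*(-4) = -⅘ ≈ -0.80000)
T = -⅘ ≈ -0.80000
a(v, b) = 3 + 4*b
g(r) = -3/8 - 1/(10*r) (g(r) = -3/8 + (-4/(5*r))/8 = -3/8 - 1/(10*r))
(-184*a(5, -3))*g(6) = (-184*(3 + 4*(-3)))*((1/40)*(-4 - 15*6)/6) = (-184*(3 - 12))*((1/40)*(⅙)*(-4 - 90)) = (-184*(-9))*((1/40)*(⅙)*(-94)) = 1656*(-47/120) = -3243/5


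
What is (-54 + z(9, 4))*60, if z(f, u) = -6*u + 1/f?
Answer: -14020/3 ≈ -4673.3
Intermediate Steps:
z(f, u) = 1/f - 6*u
(-54 + z(9, 4))*60 = (-54 + (1/9 - 6*4))*60 = (-54 + (1/9 - 24))*60 = (-54 - 215/9)*60 = -701/9*60 = -14020/3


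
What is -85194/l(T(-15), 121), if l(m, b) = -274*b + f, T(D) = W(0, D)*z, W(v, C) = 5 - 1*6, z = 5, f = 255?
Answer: 85194/32899 ≈ 2.5896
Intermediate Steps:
W(v, C) = -1 (W(v, C) = 5 - 6 = -1)
T(D) = -5 (T(D) = -1*5 = -5)
l(m, b) = 255 - 274*b (l(m, b) = -274*b + 255 = 255 - 274*b)
-85194/l(T(-15), 121) = -85194/(255 - 274*121) = -85194/(255 - 33154) = -85194/(-32899) = -85194*(-1/32899) = 85194/32899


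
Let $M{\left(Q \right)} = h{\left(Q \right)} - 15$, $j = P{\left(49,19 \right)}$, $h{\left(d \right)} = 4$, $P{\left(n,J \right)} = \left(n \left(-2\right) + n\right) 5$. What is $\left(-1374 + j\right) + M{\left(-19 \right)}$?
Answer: $-1630$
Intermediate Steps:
$P{\left(n,J \right)} = - 5 n$ ($P{\left(n,J \right)} = \left(- 2 n + n\right) 5 = - n 5 = - 5 n$)
$j = -245$ ($j = \left(-5\right) 49 = -245$)
$M{\left(Q \right)} = -11$ ($M{\left(Q \right)} = 4 - 15 = -11$)
$\left(-1374 + j\right) + M{\left(-19 \right)} = \left(-1374 - 245\right) - 11 = -1619 - 11 = -1630$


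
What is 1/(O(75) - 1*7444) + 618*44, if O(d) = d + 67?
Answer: 198555983/7302 ≈ 27192.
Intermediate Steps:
O(d) = 67 + d
1/(O(75) - 1*7444) + 618*44 = 1/((67 + 75) - 1*7444) + 618*44 = 1/(142 - 7444) + 27192 = 1/(-7302) + 27192 = -1/7302 + 27192 = 198555983/7302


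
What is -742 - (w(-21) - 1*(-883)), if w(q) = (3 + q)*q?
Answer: -2003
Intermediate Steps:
w(q) = q*(3 + q)
-742 - (w(-21) - 1*(-883)) = -742 - (-21*(3 - 21) - 1*(-883)) = -742 - (-21*(-18) + 883) = -742 - (378 + 883) = -742 - 1*1261 = -742 - 1261 = -2003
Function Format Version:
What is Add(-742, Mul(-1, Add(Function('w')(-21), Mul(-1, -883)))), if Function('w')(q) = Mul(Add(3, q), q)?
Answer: -2003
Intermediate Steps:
Function('w')(q) = Mul(q, Add(3, q))
Add(-742, Mul(-1, Add(Function('w')(-21), Mul(-1, -883)))) = Add(-742, Mul(-1, Add(Mul(-21, Add(3, -21)), Mul(-1, -883)))) = Add(-742, Mul(-1, Add(Mul(-21, -18), 883))) = Add(-742, Mul(-1, Add(378, 883))) = Add(-742, Mul(-1, 1261)) = Add(-742, -1261) = -2003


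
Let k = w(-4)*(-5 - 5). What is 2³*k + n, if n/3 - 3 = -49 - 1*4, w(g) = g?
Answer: 170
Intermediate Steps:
n = -150 (n = 9 + 3*(-49 - 1*4) = 9 + 3*(-49 - 4) = 9 + 3*(-53) = 9 - 159 = -150)
k = 40 (k = -4*(-5 - 5) = -4*(-10) = 40)
2³*k + n = 2³*40 - 150 = 8*40 - 150 = 320 - 150 = 170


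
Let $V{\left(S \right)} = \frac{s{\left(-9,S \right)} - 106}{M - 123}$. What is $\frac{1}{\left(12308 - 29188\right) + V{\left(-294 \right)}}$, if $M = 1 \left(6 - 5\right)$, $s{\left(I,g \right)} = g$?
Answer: $- \frac{61}{1029480} \approx -5.9253 \cdot 10^{-5}$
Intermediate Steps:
$M = 1$ ($M = 1 \cdot 1 = 1$)
$V{\left(S \right)} = \frac{53}{61} - \frac{S}{122}$ ($V{\left(S \right)} = \frac{S - 106}{1 - 123} = \frac{-106 + S}{-122} = \left(-106 + S\right) \left(- \frac{1}{122}\right) = \frac{53}{61} - \frac{S}{122}$)
$\frac{1}{\left(12308 - 29188\right) + V{\left(-294 \right)}} = \frac{1}{\left(12308 - 29188\right) + \left(\frac{53}{61} - - \frac{147}{61}\right)} = \frac{1}{-16880 + \left(\frac{53}{61} + \frac{147}{61}\right)} = \frac{1}{-16880 + \frac{200}{61}} = \frac{1}{- \frac{1029480}{61}} = - \frac{61}{1029480}$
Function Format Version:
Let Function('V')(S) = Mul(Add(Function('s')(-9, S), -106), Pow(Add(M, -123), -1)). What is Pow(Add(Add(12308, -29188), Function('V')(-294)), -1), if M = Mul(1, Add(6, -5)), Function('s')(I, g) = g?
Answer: Rational(-61, 1029480) ≈ -5.9253e-5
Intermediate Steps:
M = 1 (M = Mul(1, 1) = 1)
Function('V')(S) = Add(Rational(53, 61), Mul(Rational(-1, 122), S)) (Function('V')(S) = Mul(Add(S, -106), Pow(Add(1, -123), -1)) = Mul(Add(-106, S), Pow(-122, -1)) = Mul(Add(-106, S), Rational(-1, 122)) = Add(Rational(53, 61), Mul(Rational(-1, 122), S)))
Pow(Add(Add(12308, -29188), Function('V')(-294)), -1) = Pow(Add(Add(12308, -29188), Add(Rational(53, 61), Mul(Rational(-1, 122), -294))), -1) = Pow(Add(-16880, Add(Rational(53, 61), Rational(147, 61))), -1) = Pow(Add(-16880, Rational(200, 61)), -1) = Pow(Rational(-1029480, 61), -1) = Rational(-61, 1029480)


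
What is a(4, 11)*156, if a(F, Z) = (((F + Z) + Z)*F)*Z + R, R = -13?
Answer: 176436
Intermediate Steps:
a(F, Z) = -13 + F*Z*(F + 2*Z) (a(F, Z) = (((F + Z) + Z)*F)*Z - 13 = ((F + 2*Z)*F)*Z - 13 = (F*(F + 2*Z))*Z - 13 = F*Z*(F + 2*Z) - 13 = -13 + F*Z*(F + 2*Z))
a(4, 11)*156 = (-13 + 11*4² + 2*4*11²)*156 = (-13 + 11*16 + 2*4*121)*156 = (-13 + 176 + 968)*156 = 1131*156 = 176436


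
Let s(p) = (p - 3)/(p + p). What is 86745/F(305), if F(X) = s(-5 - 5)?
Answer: 1734900/13 ≈ 1.3345e+5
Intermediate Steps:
s(p) = (-3 + p)/(2*p) (s(p) = (-3 + p)/((2*p)) = (-3 + p)*(1/(2*p)) = (-3 + p)/(2*p))
F(X) = 13/20 (F(X) = (-3 + (-5 - 5))/(2*(-5 - 5)) = (½)*(-3 - 10)/(-10) = (½)*(-⅒)*(-13) = 13/20)
86745/F(305) = 86745/(13/20) = 86745*(20/13) = 1734900/13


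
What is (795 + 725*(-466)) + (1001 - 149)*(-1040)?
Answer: -1223135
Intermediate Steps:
(795 + 725*(-466)) + (1001 - 149)*(-1040) = (795 - 337850) + 852*(-1040) = -337055 - 886080 = -1223135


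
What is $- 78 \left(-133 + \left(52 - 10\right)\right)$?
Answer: $7098$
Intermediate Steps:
$- 78 \left(-133 + \left(52 - 10\right)\right) = - 78 \left(-133 + 42\right) = \left(-78\right) \left(-91\right) = 7098$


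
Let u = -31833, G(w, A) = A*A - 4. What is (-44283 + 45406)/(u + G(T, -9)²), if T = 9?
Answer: -1123/25904 ≈ -0.043352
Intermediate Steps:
G(w, A) = -4 + A² (G(w, A) = A² - 4 = -4 + A²)
(-44283 + 45406)/(u + G(T, -9)²) = (-44283 + 45406)/(-31833 + (-4 + (-9)²)²) = 1123/(-31833 + (-4 + 81)²) = 1123/(-31833 + 77²) = 1123/(-31833 + 5929) = 1123/(-25904) = 1123*(-1/25904) = -1123/25904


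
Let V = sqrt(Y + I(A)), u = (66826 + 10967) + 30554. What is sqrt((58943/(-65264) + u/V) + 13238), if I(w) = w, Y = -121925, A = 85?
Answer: sqrt(204343089437170504975 - 54910348537718420*I*sqrt(7615))/124246340 ≈ 115.06 - 1.3489*I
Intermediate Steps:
u = 108347 (u = 77793 + 30554 = 108347)
V = 4*I*sqrt(7615) (V = sqrt(-121925 + 85) = sqrt(-121840) = 4*I*sqrt(7615) ≈ 349.06*I)
sqrt((58943/(-65264) + u/V) + 13238) = sqrt((58943/(-65264) + 108347/((4*I*sqrt(7615)))) + 13238) = sqrt((58943*(-1/65264) + 108347*(-I*sqrt(7615)/30460)) + 13238) = sqrt((-58943/65264 - 108347*I*sqrt(7615)/30460) + 13238) = sqrt(863905889/65264 - 108347*I*sqrt(7615)/30460)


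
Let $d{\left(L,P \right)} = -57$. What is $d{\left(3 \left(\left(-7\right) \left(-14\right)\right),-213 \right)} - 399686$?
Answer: $-399743$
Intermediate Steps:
$d{\left(3 \left(\left(-7\right) \left(-14\right)\right),-213 \right)} - 399686 = -57 - 399686 = -399743$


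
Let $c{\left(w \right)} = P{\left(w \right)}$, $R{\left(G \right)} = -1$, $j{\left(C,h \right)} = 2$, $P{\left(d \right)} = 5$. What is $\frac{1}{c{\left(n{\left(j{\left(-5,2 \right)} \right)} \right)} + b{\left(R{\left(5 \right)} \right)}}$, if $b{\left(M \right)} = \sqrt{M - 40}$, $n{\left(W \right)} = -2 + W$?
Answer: $\frac{5}{66} - \frac{i \sqrt{41}}{66} \approx 0.075758 - 0.097017 i$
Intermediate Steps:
$b{\left(M \right)} = \sqrt{-40 + M}$
$c{\left(w \right)} = 5$
$\frac{1}{c{\left(n{\left(j{\left(-5,2 \right)} \right)} \right)} + b{\left(R{\left(5 \right)} \right)}} = \frac{1}{5 + \sqrt{-40 - 1}} = \frac{1}{5 + \sqrt{-41}} = \frac{1}{5 + i \sqrt{41}}$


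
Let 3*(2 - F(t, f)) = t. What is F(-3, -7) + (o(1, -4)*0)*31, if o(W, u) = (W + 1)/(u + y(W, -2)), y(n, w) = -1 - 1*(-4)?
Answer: 3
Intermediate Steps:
F(t, f) = 2 - t/3
y(n, w) = 3 (y(n, w) = -1 + 4 = 3)
o(W, u) = (1 + W)/(3 + u) (o(W, u) = (W + 1)/(u + 3) = (1 + W)/(3 + u))
F(-3, -7) + (o(1, -4)*0)*31 = (2 - 1/3*(-3)) + (((1 + 1)/(3 - 4))*0)*31 = (2 + 1) + ((2/(-1))*0)*31 = 3 + (-1*2*0)*31 = 3 - 2*0*31 = 3 + 0*31 = 3 + 0 = 3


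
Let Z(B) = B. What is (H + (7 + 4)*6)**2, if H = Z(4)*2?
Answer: 5476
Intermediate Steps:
H = 8 (H = 4*2 = 8)
(H + (7 + 4)*6)**2 = (8 + (7 + 4)*6)**2 = (8 + 11*6)**2 = (8 + 66)**2 = 74**2 = 5476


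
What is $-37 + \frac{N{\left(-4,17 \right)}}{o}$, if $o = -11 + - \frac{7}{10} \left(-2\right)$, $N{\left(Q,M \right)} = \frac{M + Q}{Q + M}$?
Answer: $- \frac{1781}{48} \approx -37.104$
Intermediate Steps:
$N{\left(Q,M \right)} = 1$ ($N{\left(Q,M \right)} = \frac{M + Q}{M + Q} = 1$)
$o = - \frac{48}{5}$ ($o = -11 + \left(-7\right) \frac{1}{10} \left(-2\right) = -11 - - \frac{7}{5} = -11 + \frac{7}{5} = - \frac{48}{5} \approx -9.6$)
$-37 + \frac{N{\left(-4,17 \right)}}{o} = -37 + 1 \frac{1}{- \frac{48}{5}} = -37 + 1 \left(- \frac{5}{48}\right) = -37 - \frac{5}{48} = - \frac{1781}{48}$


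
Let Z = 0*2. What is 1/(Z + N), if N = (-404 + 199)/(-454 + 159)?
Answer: 59/41 ≈ 1.4390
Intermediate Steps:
Z = 0
N = 41/59 (N = -205/(-295) = -205*(-1/295) = 41/59 ≈ 0.69491)
1/(Z + N) = 1/(0 + 41/59) = 1/(41/59) = 59/41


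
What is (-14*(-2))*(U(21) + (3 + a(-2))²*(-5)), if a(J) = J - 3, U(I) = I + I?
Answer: 616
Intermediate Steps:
U(I) = 2*I
a(J) = -3 + J
(-14*(-2))*(U(21) + (3 + a(-2))²*(-5)) = (-14*(-2))*(2*21 + (3 + (-3 - 2))²*(-5)) = 28*(42 + (3 - 5)²*(-5)) = 28*(42 + (-2)²*(-5)) = 28*(42 + 4*(-5)) = 28*(42 - 20) = 28*22 = 616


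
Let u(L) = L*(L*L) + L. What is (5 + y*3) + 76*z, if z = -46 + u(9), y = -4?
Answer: 52585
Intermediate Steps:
u(L) = L + L**3 (u(L) = L*L**2 + L = L**3 + L = L + L**3)
z = 692 (z = -46 + (9 + 9**3) = -46 + (9 + 729) = -46 + 738 = 692)
(5 + y*3) + 76*z = (5 - 4*3) + 76*692 = (5 - 12) + 52592 = -7 + 52592 = 52585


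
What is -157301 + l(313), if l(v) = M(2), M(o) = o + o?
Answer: -157297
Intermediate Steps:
M(o) = 2*o
l(v) = 4 (l(v) = 2*2 = 4)
-157301 + l(313) = -157301 + 4 = -157297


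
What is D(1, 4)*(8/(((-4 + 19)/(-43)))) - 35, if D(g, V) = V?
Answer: -1901/15 ≈ -126.73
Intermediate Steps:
D(1, 4)*(8/(((-4 + 19)/(-43)))) - 35 = 4*(8/(((-4 + 19)/(-43)))) - 35 = 4*(8/((15*(-1/43)))) - 35 = 4*(8/(-15/43)) - 35 = 4*(8*(-43/15)) - 35 = 4*(-344/15) - 35 = -1376/15 - 35 = -1901/15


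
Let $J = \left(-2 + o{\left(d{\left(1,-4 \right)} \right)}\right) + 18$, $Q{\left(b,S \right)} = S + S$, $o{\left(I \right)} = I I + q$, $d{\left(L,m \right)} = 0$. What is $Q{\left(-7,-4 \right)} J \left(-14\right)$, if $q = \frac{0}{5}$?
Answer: $1792$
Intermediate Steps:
$q = 0$ ($q = 0 \cdot \frac{1}{5} = 0$)
$o{\left(I \right)} = I^{2}$ ($o{\left(I \right)} = I I + 0 = I^{2} + 0 = I^{2}$)
$Q{\left(b,S \right)} = 2 S$
$J = 16$ ($J = \left(-2 + 0^{2}\right) + 18 = \left(-2 + 0\right) + 18 = -2 + 18 = 16$)
$Q{\left(-7,-4 \right)} J \left(-14\right) = 2 \left(-4\right) 16 \left(-14\right) = \left(-8\right) 16 \left(-14\right) = \left(-128\right) \left(-14\right) = 1792$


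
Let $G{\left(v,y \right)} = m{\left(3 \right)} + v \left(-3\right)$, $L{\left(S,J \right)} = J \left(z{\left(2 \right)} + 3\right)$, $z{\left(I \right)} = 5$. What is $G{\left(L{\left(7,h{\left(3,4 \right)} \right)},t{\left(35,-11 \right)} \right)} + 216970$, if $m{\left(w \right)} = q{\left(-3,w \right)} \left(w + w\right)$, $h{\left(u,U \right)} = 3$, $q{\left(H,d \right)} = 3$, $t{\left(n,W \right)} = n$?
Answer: $216916$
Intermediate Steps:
$L{\left(S,J \right)} = 8 J$ ($L{\left(S,J \right)} = J \left(5 + 3\right) = J 8 = 8 J$)
$m{\left(w \right)} = 6 w$ ($m{\left(w \right)} = 3 \left(w + w\right) = 3 \cdot 2 w = 6 w$)
$G{\left(v,y \right)} = 18 - 3 v$ ($G{\left(v,y \right)} = 6 \cdot 3 + v \left(-3\right) = 18 - 3 v$)
$G{\left(L{\left(7,h{\left(3,4 \right)} \right)},t{\left(35,-11 \right)} \right)} + 216970 = \left(18 - 3 \cdot 8 \cdot 3\right) + 216970 = \left(18 - 72\right) + 216970 = -54 + 216970 = 216916$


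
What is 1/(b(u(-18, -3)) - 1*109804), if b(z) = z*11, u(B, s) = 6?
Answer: -1/109738 ≈ -9.1126e-6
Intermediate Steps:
b(z) = 11*z
1/(b(u(-18, -3)) - 1*109804) = 1/(11*6 - 1*109804) = 1/(66 - 109804) = 1/(-109738) = -1/109738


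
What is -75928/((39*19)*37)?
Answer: -75928/27417 ≈ -2.7694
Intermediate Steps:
-75928/((39*19)*37) = -75928/(741*37) = -75928/27417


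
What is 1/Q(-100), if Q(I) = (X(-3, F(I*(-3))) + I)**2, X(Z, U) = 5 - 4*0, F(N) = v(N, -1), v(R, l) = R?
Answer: 1/9025 ≈ 0.00011080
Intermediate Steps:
F(N) = N
X(Z, U) = 5 (X(Z, U) = 5 + 0 = 5)
Q(I) = (5 + I)**2
1/Q(-100) = 1/((5 - 100)**2) = 1/((-95)**2) = 1/9025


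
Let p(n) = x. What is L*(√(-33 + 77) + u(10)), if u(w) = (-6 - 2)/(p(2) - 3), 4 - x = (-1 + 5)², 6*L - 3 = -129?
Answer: -56/5 - 42*√11 ≈ -150.50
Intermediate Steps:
L = -21 (L = ½ + (⅙)*(-129) = ½ - 43/2 = -21)
x = -12 (x = 4 - (-1 + 5)² = 4 - 1*4² = 4 - 1*16 = 4 - 16 = -12)
p(n) = -12
u(w) = 8/15 (u(w) = (-6 - 2)/(-12 - 3) = -8/(-15) = -8*(-1/15) = 8/15)
L*(√(-33 + 77) + u(10)) = -21*(√(-33 + 77) + 8/15) = -21*(√44 + 8/15) = -21*(2*√11 + 8/15) = -21*(8/15 + 2*√11) = -56/5 - 42*√11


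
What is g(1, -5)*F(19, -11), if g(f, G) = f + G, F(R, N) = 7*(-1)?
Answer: 28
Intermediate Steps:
F(R, N) = -7
g(f, G) = G + f
g(1, -5)*F(19, -11) = (-5 + 1)*(-7) = -4*(-7) = 28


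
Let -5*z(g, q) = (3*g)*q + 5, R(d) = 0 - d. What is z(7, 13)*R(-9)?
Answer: -2502/5 ≈ -500.40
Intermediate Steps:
R(d) = -d
z(g, q) = -1 - 3*g*q/5 (z(g, q) = -((3*g)*q + 5)/5 = -(3*g*q + 5)/5 = -(5 + 3*g*q)/5 = -1 - 3*g*q/5)
z(7, 13)*R(-9) = (-1 - ⅗*7*13)*(-1*(-9)) = (-1 - 273/5)*9 = -278/5*9 = -2502/5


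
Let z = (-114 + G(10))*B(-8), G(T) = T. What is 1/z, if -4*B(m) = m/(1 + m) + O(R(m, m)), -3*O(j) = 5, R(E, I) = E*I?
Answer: -21/286 ≈ -0.073427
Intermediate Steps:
O(j) = -5/3 (O(j) = -1/3*5 = -5/3)
B(m) = 5/12 - m/(4*(1 + m)) (B(m) = -(m/(1 + m) - 5/3)/4 = -(-5/3 + m/(1 + m))/4 = 5/12 - m/(4*(1 + m)))
z = -286/21 (z = (-114 + 10)*((5 + 2*(-8))/(12*(1 - 8))) = -26*(5 - 16)/(3*(-7)) = -26*(-1)*(-11)/(3*7) = -104*11/84 = -286/21 ≈ -13.619)
1/z = 1/(-286/21) = -21/286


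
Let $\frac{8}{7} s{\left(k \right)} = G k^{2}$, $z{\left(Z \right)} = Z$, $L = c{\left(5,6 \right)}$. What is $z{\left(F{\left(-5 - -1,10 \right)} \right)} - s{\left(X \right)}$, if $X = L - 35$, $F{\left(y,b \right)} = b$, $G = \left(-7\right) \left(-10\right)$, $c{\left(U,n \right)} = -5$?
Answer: $-97990$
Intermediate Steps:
$G = 70$
$L = -5$
$X = -40$ ($X = -5 - 35 = -40$)
$s{\left(k \right)} = \frac{245 k^{2}}{4}$ ($s{\left(k \right)} = \frac{7 \cdot 70 k^{2}}{8} = \frac{245 k^{2}}{4}$)
$z{\left(F{\left(-5 - -1,10 \right)} \right)} - s{\left(X \right)} = 10 - \frac{245 \left(-40\right)^{2}}{4} = 10 - \frac{245}{4} \cdot 1600 = 10 - 98000 = -97990$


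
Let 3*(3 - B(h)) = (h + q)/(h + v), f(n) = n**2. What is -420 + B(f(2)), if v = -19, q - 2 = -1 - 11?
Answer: -6257/15 ≈ -417.13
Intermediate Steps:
q = -10 (q = 2 + (-1 - 11) = 2 - 12 = -10)
B(h) = 3 - (-10 + h)/(3*(-19 + h)) (B(h) = 3 - (h - 10)/(3*(h - 19)) = 3 - (-10 + h)/(3*(-19 + h)))
-420 + B(f(2)) = -420 + (-161 + 8*2**2)/(3*(-19 + 2**2)) = -420 + (-161 + 8*4)/(3*(-19 + 4)) = -420 + (1/3)*(-161 + 32)/(-15) = -420 + (1/3)*(-1/15)*(-129) = -420 + 43/15 = -6257/15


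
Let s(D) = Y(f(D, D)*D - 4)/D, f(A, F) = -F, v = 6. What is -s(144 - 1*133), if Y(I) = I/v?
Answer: 125/66 ≈ 1.8939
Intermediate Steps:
Y(I) = I/6
s(D) = (-2/3 - D**2/6)/D (s(D) = (((-D)*D - 4)/6)/D = ((-D**2 - 4)/6)/D = ((-4 - D**2)/6)/D = (-2/3 - D**2/6)/D)
-s(144 - 1*133) = -(-4 - (144 - 1*133)**2)/(6*(144 - 1*133)) = -(-4 - (144 - 133)**2)/(6*(144 - 133)) = -(-4 - 1*11**2)/(6*11) = -(-4 - 1*121)/(6*11) = -(-4 - 121)/(6*11) = -(-125)/(6*11) = -1*(-125/66) = 125/66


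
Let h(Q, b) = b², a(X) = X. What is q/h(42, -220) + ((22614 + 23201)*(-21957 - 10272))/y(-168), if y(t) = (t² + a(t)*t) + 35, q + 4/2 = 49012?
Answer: -1020904270031/39053960 ≈ -26141.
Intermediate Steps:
q = 49010 (q = -2 + 49012 = 49010)
y(t) = 35 + 2*t² (y(t) = (t² + t*t) + 35 = (t² + t²) + 35 = 2*t² + 35 = 35 + 2*t²)
q/h(42, -220) + ((22614 + 23201)*(-21957 - 10272))/y(-168) = 49010/((-220)²) + ((22614 + 23201)*(-21957 - 10272))/(35 + 2*(-168)²) = 49010/48400 + (45815*(-32229))/(35 + 2*28224) = 49010*(1/48400) - 1476571635/(35 + 56448) = 4901/4840 - 1476571635/56483 = 4901/4840 - 1476571635*1/56483 = 4901/4840 - 210938805/8069 = -1020904270031/39053960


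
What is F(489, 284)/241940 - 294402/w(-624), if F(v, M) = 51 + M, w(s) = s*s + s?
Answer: -592478233/783788824 ≈ -0.75592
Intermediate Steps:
w(s) = s + s² (w(s) = s² + s = s + s²)
F(489, 284)/241940 - 294402/w(-624) = (51 + 284)/241940 - 294402*(-1/(624*(1 - 624))) = 335*(1/241940) - 294402/((-624*(-623))) = 67/48388 - 294402/388752 = 67/48388 - 294402*1/388752 = 67/48388 - 49067/64792 = -592478233/783788824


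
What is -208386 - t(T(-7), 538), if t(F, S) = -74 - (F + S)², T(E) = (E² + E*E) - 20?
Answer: 171144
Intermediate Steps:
T(E) = -20 + 2*E² (T(E) = (E² + E²) - 20 = 2*E² - 20 = -20 + 2*E²)
-208386 - t(T(-7), 538) = -208386 - (-74 - ((-20 + 2*(-7)²) + 538)²) = -208386 - (-74 - ((-20 + 2*49) + 538)²) = -208386 - (-74 - ((-20 + 98) + 538)²) = -208386 - (-74 - (78 + 538)²) = -208386 - (-74 - 1*616²) = -208386 - (-74 - 1*379456) = -208386 - (-74 - 379456) = -208386 - 1*(-379530) = -208386 + 379530 = 171144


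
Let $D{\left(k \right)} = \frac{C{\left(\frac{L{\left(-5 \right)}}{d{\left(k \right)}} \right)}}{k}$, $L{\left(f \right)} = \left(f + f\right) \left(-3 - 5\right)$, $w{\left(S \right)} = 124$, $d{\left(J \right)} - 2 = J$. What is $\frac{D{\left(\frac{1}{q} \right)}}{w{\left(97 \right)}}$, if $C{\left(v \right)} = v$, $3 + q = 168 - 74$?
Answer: $\frac{165620}{5673} \approx 29.194$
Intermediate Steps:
$d{\left(J \right)} = 2 + J$
$q = 91$ ($q = -3 + \left(168 - 74\right) = -3 + 94 = 91$)
$L{\left(f \right)} = - 16 f$ ($L{\left(f \right)} = 2 f \left(-8\right) = - 16 f$)
$D{\left(k \right)} = \frac{80}{k \left(2 + k\right)}$ ($D{\left(k \right)} = \frac{\left(-16\right) \left(-5\right) \frac{1}{2 + k}}{k} = \frac{80 \frac{1}{2 + k}}{k} = \frac{80}{k \left(2 + k\right)}$)
$\frac{D{\left(\frac{1}{q} \right)}}{w{\left(97 \right)}} = \frac{80 \frac{1}{\frac{1}{91}} \frac{1}{2 + \frac{1}{91}}}{124} = \frac{80 \frac{1}{\frac{1}{91}}}{2 + \frac{1}{91}} \cdot \frac{1}{124} = 80 \cdot 91 \frac{1}{\frac{183}{91}} \cdot \frac{1}{124} = 80 \cdot 91 \cdot \frac{91}{183} \cdot \frac{1}{124} = \frac{662480}{183} \cdot \frac{1}{124} = \frac{165620}{5673}$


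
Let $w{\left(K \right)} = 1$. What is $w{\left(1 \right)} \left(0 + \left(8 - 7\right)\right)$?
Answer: $1$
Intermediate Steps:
$w{\left(1 \right)} \left(0 + \left(8 - 7\right)\right) = 1 \left(0 + \left(8 - 7\right)\right) = 1 \left(0 + 1\right) = 1 \cdot 1 = 1$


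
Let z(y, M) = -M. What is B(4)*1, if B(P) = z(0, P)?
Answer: -4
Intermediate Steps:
B(P) = -P
B(4)*1 = -1*4*1 = -4*1 = -4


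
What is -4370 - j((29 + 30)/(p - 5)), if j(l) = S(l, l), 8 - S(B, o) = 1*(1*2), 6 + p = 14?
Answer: -4376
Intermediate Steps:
p = 8 (p = -6 + 14 = 8)
S(B, o) = 6 (S(B, o) = 8 - 1*2 = 8 - 2 = 6)
j(l) = 6
-4370 - j((29 + 30)/(p - 5)) = -4370 - 1*6 = -4370 - 6 = -4376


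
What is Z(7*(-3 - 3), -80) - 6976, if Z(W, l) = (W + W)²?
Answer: 80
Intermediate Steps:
Z(W, l) = 4*W² (Z(W, l) = (2*W)² = 4*W²)
Z(7*(-3 - 3), -80) - 6976 = 4*(7*(-3 - 3))² - 6976 = 4*(7*(-6))² - 6976 = 4*(-42)² - 6976 = 4*1764 - 6976 = 7056 - 6976 = 80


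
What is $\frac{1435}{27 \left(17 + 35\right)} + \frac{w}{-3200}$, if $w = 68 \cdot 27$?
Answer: $\frac{125891}{280800} \approx 0.44833$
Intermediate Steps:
$w = 1836$
$\frac{1435}{27 \left(17 + 35\right)} + \frac{w}{-3200} = \frac{1435}{27 \left(17 + 35\right)} + \frac{1836}{-3200} = \frac{1435}{27 \cdot 52} + 1836 \left(- \frac{1}{3200}\right) = \frac{1435}{1404} - \frac{459}{800} = \frac{125891}{280800}$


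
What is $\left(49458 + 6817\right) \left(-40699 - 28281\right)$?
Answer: $-3881849500$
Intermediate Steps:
$\left(49458 + 6817\right) \left(-40699 - 28281\right) = 56275 \left(-68980\right) = -3881849500$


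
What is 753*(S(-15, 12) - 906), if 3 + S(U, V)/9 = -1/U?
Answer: -3510486/5 ≈ -7.0210e+5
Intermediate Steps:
S(U, V) = -27 - 9/U (S(U, V) = -27 + 9*(-1/U) = -27 - 9/U)
753*(S(-15, 12) - 906) = 753*((-27 - 9/(-15)) - 906) = 753*((-27 - 9*(-1/15)) - 906) = 753*((-27 + ⅗) - 906) = 753*(-132/5 - 906) = 753*(-4662/5) = -3510486/5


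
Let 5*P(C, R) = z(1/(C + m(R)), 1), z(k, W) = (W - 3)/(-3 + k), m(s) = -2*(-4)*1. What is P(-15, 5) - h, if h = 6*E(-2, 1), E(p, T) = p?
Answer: 667/55 ≈ 12.127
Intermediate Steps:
m(s) = 8 (m(s) = 8*1 = 8)
z(k, W) = (-3 + W)/(-3 + k)
P(C, R) = -2/(5*(-3 + 1/(8 + C))) (P(C, R) = ((-3 + 1)/(-3 + 1/(C + 8)))/5 = (-2/(-3 + 1/(8 + C)))/5 = -2/(5*(-3 + 1/(8 + C))))
h = -12 (h = 6*(-2) = -12)
P(-15, 5) - h = 2*(8 - 15)/(5*(23 + 3*(-15))) - 1*(-12) = (⅖)*(-7)/(23 - 45) + 12 = (⅖)*(-7)/(-22) + 12 = (⅖)*(-1/22)*(-7) + 12 = 7/55 + 12 = 667/55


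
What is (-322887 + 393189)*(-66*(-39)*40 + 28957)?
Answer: 9274028934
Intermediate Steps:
(-322887 + 393189)*(-66*(-39)*40 + 28957) = 70302*(2574*40 + 28957) = 70302*(102960 + 28957) = 70302*131917 = 9274028934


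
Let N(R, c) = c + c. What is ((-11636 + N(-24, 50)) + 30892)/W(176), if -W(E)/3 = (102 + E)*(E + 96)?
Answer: -1613/18904 ≈ -0.085326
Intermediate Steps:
N(R, c) = 2*c
W(E) = -3*(96 + E)*(102 + E) (W(E) = -3*(102 + E)*(E + 96) = -3*(102 + E)*(96 + E) = -3*(96 + E)*(102 + E))
((-11636 + N(-24, 50)) + 30892)/W(176) = ((-11636 + 2*50) + 30892)/(-29376 - 594*176 - 3*176**2) = ((-11636 + 100) + 30892)/(-29376 - 104544 - 3*30976) = (-11536 + 30892)/(-29376 - 104544 - 92928) = 19356/(-226848) = 19356*(-1/226848) = -1613/18904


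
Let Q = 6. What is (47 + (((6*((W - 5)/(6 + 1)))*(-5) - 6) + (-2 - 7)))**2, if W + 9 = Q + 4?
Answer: 118336/49 ≈ 2415.0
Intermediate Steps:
W = 1 (W = -9 + (6 + 4) = -9 + 10 = 1)
(47 + (((6*((W - 5)/(6 + 1)))*(-5) - 6) + (-2 - 7)))**2 = (47 + (((6*((1 - 5)/(6 + 1)))*(-5) - 6) + (-2 - 7)))**2 = (47 + (((6*(-4/7))*(-5) - 6) - 9))**2 = (47 + ((-24/7*(-5) - 6) - 9))**2 = (47 + ((120/7 - 6) - 9))**2 = (47 + (78/7 - 9))**2 = (47 + 15/7)**2 = (344/7)**2 = 118336/49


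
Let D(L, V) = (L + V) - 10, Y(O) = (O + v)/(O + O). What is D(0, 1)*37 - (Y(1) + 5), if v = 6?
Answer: -683/2 ≈ -341.50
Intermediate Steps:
Y(O) = (6 + O)/(2*O) (Y(O) = (O + 6)/(O + O) = (6 + O)/((2*O)) = (6 + O)*(1/(2*O)) = (6 + O)/(2*O))
D(L, V) = -10 + L + V
D(0, 1)*37 - (Y(1) + 5) = (-10 + 0 + 1)*37 - ((1/2)*(6 + 1)/1 + 5) = -9*37 - ((1/2)*1*7 + 5) = -333 - (7/2 + 5) = -333 - 1*17/2 = -333 - 17/2 = -683/2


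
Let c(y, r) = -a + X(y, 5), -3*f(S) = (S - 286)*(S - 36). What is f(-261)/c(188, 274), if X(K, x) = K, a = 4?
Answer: -54153/184 ≈ -294.31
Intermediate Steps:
f(S) = -(-286 + S)*(-36 + S)/3 (f(S) = -(S - 286)*(S - 36)/3 = -(-286 + S)*(-36 + S)/3)
c(y, r) = -4 + y (c(y, r) = -1*4 + y = -4 + y)
f(-261)/c(188, 274) = (-3432 - ⅓*(-261)² + (322/3)*(-261))/(-4 + 188) = (-3432 - ⅓*68121 - 28014)/184 = (-3432 - 22707 - 28014)*(1/184) = -54153*1/184 = -54153/184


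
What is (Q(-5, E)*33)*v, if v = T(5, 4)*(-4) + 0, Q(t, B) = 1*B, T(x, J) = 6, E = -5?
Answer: 3960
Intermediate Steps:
Q(t, B) = B
v = -24 (v = 6*(-4) + 0 = -24 + 0 = -24)
(Q(-5, E)*33)*v = -5*33*(-24) = -165*(-24) = 3960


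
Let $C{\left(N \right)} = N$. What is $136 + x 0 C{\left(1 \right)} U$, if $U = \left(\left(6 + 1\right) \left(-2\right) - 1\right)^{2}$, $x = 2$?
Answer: $136$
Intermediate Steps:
$U = 225$ ($U = \left(7 \left(-2\right) - 1\right)^{2} = \left(-14 - 1\right)^{2} = \left(-15\right)^{2} = 225$)
$136 + x 0 C{\left(1 \right)} U = 136 + 2 \cdot 0 \cdot 1 \cdot 225 = 136 + 0 \cdot 1 \cdot 225 = 136 + 0 \cdot 225 = 136 + 0 = 136$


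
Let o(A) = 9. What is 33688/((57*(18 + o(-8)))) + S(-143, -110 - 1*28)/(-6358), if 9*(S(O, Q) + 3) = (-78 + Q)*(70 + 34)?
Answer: 12825545/575586 ≈ 22.283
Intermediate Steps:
S(O, Q) = -2713/3 + 104*Q/9 (S(O, Q) = -3 + ((-78 + Q)*(70 + 34))/9 = -3 + ((-78 + Q)*104)/9 = -3 + (-8112 + 104*Q)/9 = -3 + (-2704/3 + 104*Q/9) = -2713/3 + 104*Q/9)
33688/((57*(18 + o(-8)))) + S(-143, -110 - 1*28)/(-6358) = 33688/((57*(18 + 9))) + (-2713/3 + 104*(-110 - 1*28)/9)/(-6358) = 33688/((57*27)) + (-2713/3 + 104*(-110 - 28)/9)*(-1/6358) = 33688/1539 + (-2713/3 + (104/9)*(-138))*(-1/6358) = 33688*(1/1539) + (-2713/3 - 4784/3)*(-1/6358) = 33688/1539 - 2499*(-1/6358) = 33688/1539 + 147/374 = 12825545/575586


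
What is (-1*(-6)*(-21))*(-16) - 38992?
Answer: -36976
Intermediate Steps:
(-1*(-6)*(-21))*(-16) - 38992 = (6*(-21))*(-16) - 38992 = -126*(-16) - 38992 = 2016 - 38992 = -36976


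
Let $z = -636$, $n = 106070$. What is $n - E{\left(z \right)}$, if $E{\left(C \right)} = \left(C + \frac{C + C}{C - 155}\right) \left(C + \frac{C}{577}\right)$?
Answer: $- \frac{136056074342}{456407} \approx -2.981 \cdot 10^{5}$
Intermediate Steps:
$E{\left(C \right)} = \frac{578 C \left(C + \frac{2 C}{-155 + C}\right)}{577}$ ($E{\left(C \right)} = \left(C + \frac{2 C}{-155 + C}\right) \left(C + C \frac{1}{577}\right) = \left(C + \frac{2 C}{-155 + C}\right) \left(C + \frac{C}{577}\right) = \left(C + \frac{2 C}{-155 + C}\right) \frac{578 C}{577} = \frac{578 C \left(C + \frac{2 C}{-155 + C}\right)}{577}$)
$n - E{\left(z \right)} = 106070 - \frac{578 \left(-636\right)^{2} \left(-153 - 636\right)}{577 \left(-155 - 636\right)} = 106070 - \frac{578}{577} \cdot 404496 \frac{1}{-791} \left(-789\right) = 106070 - \frac{578}{577} \cdot 404496 \left(- \frac{1}{791}\right) \left(-789\right) = 106070 - \frac{184467164832}{456407} = - \frac{136056074342}{456407}$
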